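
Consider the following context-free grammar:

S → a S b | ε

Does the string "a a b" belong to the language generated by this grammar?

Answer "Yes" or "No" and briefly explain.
Every derivation applies S → a S b some number n of times and then S → ε, producing a^n b^n with equally many a's and b's. The string a a b has two a's but only one b, so it cannot be derived.

Final answer: No - no valid derivation exists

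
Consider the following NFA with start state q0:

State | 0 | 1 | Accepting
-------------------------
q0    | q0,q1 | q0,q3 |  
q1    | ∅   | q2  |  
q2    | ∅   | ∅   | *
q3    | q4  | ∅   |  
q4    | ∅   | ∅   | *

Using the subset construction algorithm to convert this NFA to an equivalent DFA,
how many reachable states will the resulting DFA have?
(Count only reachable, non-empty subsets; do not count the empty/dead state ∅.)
Start subset: {q0}
{q0}: on 0 → {q0, q1}, on 1 → {q0, q3}
{q0, q1}: on 0 → {q0, q1}, on 1 → {q0, q2, q3}
{q0, q3}: on 0 → {q0, q1, q4}, on 1 → {q0, q3}
{q0, q2, q3}: on 0 → {q0, q1, q4}, on 1 → {q0, q3}
{q0, q1, q4}: on 0 → {q0, q1}, on 1 → {q0, q2, q3}
Reachable non-empty subsets: {q0}, {q0, q1}, {q0, q3}, {q0, q2, q3}, {q0, q1, q4} — 5 in total.

Final answer: 5 states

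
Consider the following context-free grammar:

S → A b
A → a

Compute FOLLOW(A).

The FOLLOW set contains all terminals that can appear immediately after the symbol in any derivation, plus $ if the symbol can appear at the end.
A occurs only in S → A b, where it is immediately followed by the terminal b. So FOLLOW(A) = {b}.

Final answer: {b}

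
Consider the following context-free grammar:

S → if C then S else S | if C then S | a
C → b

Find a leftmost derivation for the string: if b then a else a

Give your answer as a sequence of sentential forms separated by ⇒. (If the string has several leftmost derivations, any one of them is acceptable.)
Start with S.
Step 1: the leftmost non-terminal is S; apply S → if C then S else S:  if C then S else S
Step 2: the leftmost non-terminal is C; apply C → b:  if b then S else S
Step 3: the leftmost non-terminal is S; apply S → a:  if b then a else S
Step 4: the leftmost non-terminal is S; apply S → a:  if b then a else a

Final answer: S ⇒ if C then S else S ⇒ if b then S else S ⇒ if b then a else S ⇒ if b then a else a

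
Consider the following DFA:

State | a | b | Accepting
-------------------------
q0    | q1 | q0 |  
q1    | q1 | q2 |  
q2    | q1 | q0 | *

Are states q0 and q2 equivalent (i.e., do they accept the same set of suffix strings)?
Try the suffix ε (the empty string).
From q0: q0 — not accepting.
From q2: q2 — accepting.
The two states disagree on this suffix, so they are not equivalent.

Final answer: No. Distinguishing string: ε (the empty string) - accepted from q2 but not from q0.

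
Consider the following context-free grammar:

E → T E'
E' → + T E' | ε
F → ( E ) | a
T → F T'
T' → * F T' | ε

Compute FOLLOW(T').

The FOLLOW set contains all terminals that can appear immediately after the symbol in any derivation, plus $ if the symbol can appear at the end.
Useful FIRST sets: FIRST(E') = {+, ε}, FIRST(T') = {*, ε} (both E' and T' are nullable).
FOLLOW(E): E is the start symbol → $; E appears in F → ( E ) followed by ')' → FOLLOW(E) = {), $}.
FOLLOW(E'): E' appears at the right end of E → T E' and of E' → + T E', so FOLLOW(E') ⊇ FOLLOW(E) (the second occurrence adds nothing new). FOLLOW(E') = {), $}.
FOLLOW(T): in E → T E' and E' → + T E', T is followed by E': add FIRST(E') minus ε = {+}; since E' is nullable, also add FOLLOW(E) and FOLLOW(E') = {), $}. FOLLOW(T) = {+, ), $}.
FOLLOW(T'): T' appears at the right end of T → F T' and of T' → * F T', so FOLLOW(T') = FOLLOW(T) = {+, ), $}.

Final answer: {$, ), +}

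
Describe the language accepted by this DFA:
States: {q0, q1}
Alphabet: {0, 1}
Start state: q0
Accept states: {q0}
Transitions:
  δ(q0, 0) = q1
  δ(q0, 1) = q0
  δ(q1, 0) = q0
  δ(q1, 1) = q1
Analyzing the DFA structure:
Start state: q0
Accept states: {q0}
Interpreting what each state remembers (checking against the transitions):
  q0: an even number of 0s has been read so far
  q1: an odd number of 0s has been read so far
  δ(q0, 0): in q0 (an even number of 0s has been read so far), after reading 0 we have: an odd number of 0s has been read so far → q1
  δ(q0, 1): in q0 (an even number of 0s has been read so far), after reading 1 we have: an even number of 0s has been read so far → q0
  δ(q1, 0): in q1 (an odd number of 0s has been read so far), after reading 0 we have: an even number of 0s has been read so far → q0
  δ(q1, 1): in q1 (an odd number of 0s has been read so far), after reading 1 we have: an odd number of 0s has been read so far → q1
A string is accepted iff it ends in {q0}, i.e. an even number of 0s has been read so far.
Language: All binary strings with an even number of 0s

Final answer: All binary strings with an even number of 0s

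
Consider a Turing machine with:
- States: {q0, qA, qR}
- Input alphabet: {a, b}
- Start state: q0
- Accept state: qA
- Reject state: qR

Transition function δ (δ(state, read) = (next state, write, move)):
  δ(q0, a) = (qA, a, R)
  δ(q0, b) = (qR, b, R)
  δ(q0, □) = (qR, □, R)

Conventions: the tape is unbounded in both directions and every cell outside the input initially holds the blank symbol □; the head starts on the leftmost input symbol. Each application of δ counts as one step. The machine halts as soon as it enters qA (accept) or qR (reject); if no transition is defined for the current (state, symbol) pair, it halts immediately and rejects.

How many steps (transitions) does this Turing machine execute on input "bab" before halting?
Step 0: [q0]bab (head at position 0)
Step 1: δ(q0, b) = (qR, b, R)  ⊢  b[qR]ab (head at position 1)
The machine is in qR, so it halts and rejects.
Number of transitions executed: 1.

Final answer: 1 steps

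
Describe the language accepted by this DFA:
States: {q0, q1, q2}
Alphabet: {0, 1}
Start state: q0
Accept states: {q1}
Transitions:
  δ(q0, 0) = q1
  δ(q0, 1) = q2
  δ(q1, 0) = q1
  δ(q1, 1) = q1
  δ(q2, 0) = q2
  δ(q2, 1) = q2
Analyzing the DFA structure:
Start state: q0
Accept states: {q1}
Interpreting what each state remembers (checking against the transitions):
  q0: nothing has been read yet
  q1: the first symbol was 0
  q2: the first symbol was 1 (trap state)
  δ(q0, 0): in q0 (nothing has been read yet), after reading 0 we have: the first symbol was 0 → q1
  δ(q0, 1): in q0 (nothing has been read yet), after reading 1 we have: the first symbol was 1 (trap state) → q2
  δ(q1, 0): in q1 (the first symbol was 0), after reading 0 we have: the first symbol was 0 → q1
  δ(q1, 1): in q1 (the first symbol was 0), after reading 1 we have: the first symbol was 0 → q1
  δ(q2, 0): in q2 (the first symbol was 1 (trap state)), after reading 0 we have: the first symbol was 1 (trap state) → q2
  δ(q2, 1): in q2 (the first symbol was 1 (trap state)), after reading 1 we have: the first symbol was 1 (trap state) → q2
A string is accepted iff it ends in {q1}, i.e. the first symbol was 0.
Language: All binary strings starting with 0

Final answer: All binary strings starting with 0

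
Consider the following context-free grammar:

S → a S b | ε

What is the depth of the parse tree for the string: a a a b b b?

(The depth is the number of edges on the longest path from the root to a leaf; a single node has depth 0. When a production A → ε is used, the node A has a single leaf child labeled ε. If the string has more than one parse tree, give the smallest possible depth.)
The only parse tree applies S → a S b 3 times (once per matching a…b pair) and then S → ε.
The S nodes sit at depths 0, 1, …, 3; the innermost S (depth 3) has the single child ε at depth 4.
The terminal leaves a, b are at depths 1..3, so the longest root-to-leaf path is S → S → … → S → ε with 4 edges.
Depth = 4.

Final answer: 4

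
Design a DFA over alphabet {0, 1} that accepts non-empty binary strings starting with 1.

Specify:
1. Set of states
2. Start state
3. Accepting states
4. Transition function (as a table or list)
One valid DFA (any DFA recognizing the same language is acceptable):
States: {q0, q1, q2}
Start: q0
Accepting: {q1}
Transitions (accepting states marked with *):
State | 0 | 1 | Accepting
-------------------------
q0    | q2 | q1 |  
q1    | q1 | q1 | *
q2    | q2 | q2 |  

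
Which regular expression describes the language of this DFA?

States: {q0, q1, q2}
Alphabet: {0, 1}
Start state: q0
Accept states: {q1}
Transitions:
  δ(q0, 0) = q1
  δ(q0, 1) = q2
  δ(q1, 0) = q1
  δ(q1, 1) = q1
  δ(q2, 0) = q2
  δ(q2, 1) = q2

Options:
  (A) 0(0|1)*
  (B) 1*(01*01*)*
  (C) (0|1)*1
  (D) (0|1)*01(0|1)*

Testing sample strings against the DFA:
  '11100' -> rejected
  '00000' -> accepted
  '1110' -> rejected
  '0100' -> accepted
Checking each option for a counterexample:
  (A) 0(0|1)*: agrees with the DFA on all strings of length ≤ 4
  (B) 1*(01*01*)*: ε is rejected by the DFA but matches the regex → eliminated
  (C) (0|1)*1: '0' is accepted by the DFA but does not match the regex → eliminated
  (D) (0|1)*01(0|1)*: '0' is accepted by the DFA but does not match the regex → eliminated
Only (A) 0(0|1)* is consistent with the DFA.

Final answer: (A) 0(0|1)*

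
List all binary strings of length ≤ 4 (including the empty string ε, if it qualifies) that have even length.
Checking every binary string of length 0 to 4:
  Length 0: accepted: ε | rejected: (none)
  Length 1: accepted: (none) | rejected: 0, 1
  Length 2: accepted: 00, 01, 10, 11 | rejected: (none)
  Length 3: accepted: (none) | rejected: 000, 001, 010, 011, 100, 101, 110, 111
  Length 4: accepted: 0000, 0001, 0010, 0011, 0100, 0101, 0110, 0111, 1000, 1001, 1010, 1011, 1100, 1101, 1110, 1111 | rejected: (none)
Total: 21 string(s).

Final answer: ε, 00, 01, 10, 11, 0000, 0001, 0010, 0011, 0100, 0101, 0110, 0111, 1000, 1001, 1010, 1011, 1100, 1101, 1110, 1111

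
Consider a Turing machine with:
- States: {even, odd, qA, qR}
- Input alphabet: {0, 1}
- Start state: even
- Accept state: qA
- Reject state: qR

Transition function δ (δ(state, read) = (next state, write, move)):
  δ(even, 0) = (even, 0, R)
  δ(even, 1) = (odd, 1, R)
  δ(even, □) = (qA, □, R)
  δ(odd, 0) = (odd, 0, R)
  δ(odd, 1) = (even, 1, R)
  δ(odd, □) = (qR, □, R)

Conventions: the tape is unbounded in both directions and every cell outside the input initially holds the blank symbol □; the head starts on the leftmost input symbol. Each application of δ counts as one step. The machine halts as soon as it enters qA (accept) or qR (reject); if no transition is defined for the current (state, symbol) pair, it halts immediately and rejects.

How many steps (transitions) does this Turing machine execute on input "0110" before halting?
Step 0: [even]0110 (head at position 0)
Step 1: δ(even, 0) = (even, 0, R)  ⊢  0[even]110 (head at position 1)
Step 2: δ(even, 1) = (odd, 1, R)  ⊢  01[odd]10 (head at position 2)
Step 3: δ(odd, 1) = (even, 1, R)  ⊢  011[even]0 (head at position 3)
Step 4: δ(even, 0) = (even, 0, R)  ⊢  0110[even]□ (head at position 4)
Step 5: δ(even, □) = (qA, □, R)  ⊢  0110□[qA]□ (head at position 5)
The machine is in qA, so it halts and accepts.
Number of transitions executed: 5.

Final answer: 5 steps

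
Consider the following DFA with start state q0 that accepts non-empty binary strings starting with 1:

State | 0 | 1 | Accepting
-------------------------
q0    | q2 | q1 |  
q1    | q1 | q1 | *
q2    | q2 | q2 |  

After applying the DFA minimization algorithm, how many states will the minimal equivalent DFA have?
All 3 states are reachable from q0, so none can be removed as unreachable.
Table-filling: first mark every (accepting, non-accepting) pair as distinguishable (accepting: {q1}; non-accepting: {q0, q2}).
Round 1: (q0, q2) on '1' go to q1 and q2, already distinguishable → mark.
Every pair of states is distinguishable, so the DFA is already minimal.
Equivalence classes: {q0}, {q1}, {q2} → 3 states.

Final answer: 3 states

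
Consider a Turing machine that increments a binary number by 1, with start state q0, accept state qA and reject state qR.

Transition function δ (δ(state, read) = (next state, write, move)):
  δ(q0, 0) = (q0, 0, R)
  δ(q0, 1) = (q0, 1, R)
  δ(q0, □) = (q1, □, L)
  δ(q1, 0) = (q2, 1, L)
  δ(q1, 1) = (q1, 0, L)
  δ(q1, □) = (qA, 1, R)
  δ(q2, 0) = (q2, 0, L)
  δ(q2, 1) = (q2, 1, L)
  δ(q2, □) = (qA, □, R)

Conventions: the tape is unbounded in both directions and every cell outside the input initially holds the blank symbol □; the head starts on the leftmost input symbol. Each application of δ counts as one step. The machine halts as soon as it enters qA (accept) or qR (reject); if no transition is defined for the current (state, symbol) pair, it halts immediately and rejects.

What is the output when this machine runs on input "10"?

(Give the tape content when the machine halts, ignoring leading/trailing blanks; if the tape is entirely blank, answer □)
Step 0: [q0]10 (head at position 0)
Step 1: δ(q0, 1) = (q0, 1, R)  ⊢  1[q0]0 (head at position 1)
Step 2: δ(q0, 0) = (q0, 0, R)  ⊢  10[q0]□ (head at position 2)
Step 3: δ(q0, □) = (q1, □, L)  ⊢  1[q1]0□ (head at position 1)
Step 4: δ(q1, 0) = (q2, 1, L)  ⊢  [q2]11□ (head at position 0)
Step 5: δ(q2, 1) = (q2, 1, L)  ⊢  [q2]□11□ (head at position -1)
Step 6: δ(q2, □) = (qA, □, R)  ⊢  □[qA]11□ (head at position 0)
The machine is in qA, so it halts and accepts.
Tape content when halted (ignoring surrounding blanks): 11

Final answer: Output: 11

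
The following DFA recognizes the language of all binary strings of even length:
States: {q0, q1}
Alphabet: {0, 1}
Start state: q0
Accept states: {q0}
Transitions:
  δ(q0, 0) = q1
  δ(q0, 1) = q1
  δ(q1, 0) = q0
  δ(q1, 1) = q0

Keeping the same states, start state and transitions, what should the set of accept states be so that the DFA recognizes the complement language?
The DFA is complete (every state has a transition on every symbol), so the complement
is recognized by the same DFA with accepting and non-accepting states swapped.
Original accept states: {q0}
Complement accept states = All states - Original accept states
= {q0, q1} - {q0}
= {q1}
Complement language: strings of ODD length

Final answer: {q1}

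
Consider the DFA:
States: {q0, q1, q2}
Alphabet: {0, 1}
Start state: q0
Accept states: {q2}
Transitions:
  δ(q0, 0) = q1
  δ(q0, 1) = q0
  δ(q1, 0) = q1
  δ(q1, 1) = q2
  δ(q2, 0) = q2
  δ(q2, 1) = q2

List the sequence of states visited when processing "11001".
Starting at q0
Read '1': q0 -> q0
Read '1': q0 -> q0
Read '0': q0 -> q1
Read '0': q1 -> q1
Read '1': q1 -> q2

Final answer: q0 -> q0 -> q0 -> q1 -> q1 -> q2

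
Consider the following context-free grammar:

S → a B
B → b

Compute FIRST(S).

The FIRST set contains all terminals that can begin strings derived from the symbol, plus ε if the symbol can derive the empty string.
S has the single production S → a B, whose right-hand side begins with the terminal a. So FIRST(S) = {a}.

Final answer: {a}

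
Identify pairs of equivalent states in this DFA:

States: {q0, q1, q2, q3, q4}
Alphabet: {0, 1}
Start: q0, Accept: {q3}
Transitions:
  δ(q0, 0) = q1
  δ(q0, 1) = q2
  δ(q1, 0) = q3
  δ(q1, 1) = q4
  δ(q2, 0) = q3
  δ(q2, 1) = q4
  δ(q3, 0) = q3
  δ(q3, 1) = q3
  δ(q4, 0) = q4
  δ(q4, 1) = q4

Using the table-filling algorithm:
Round 0 – mark pairs where exactly one state is accepting: (q0,q3), (q1,q3), (q2,q3), (q3,q4)
Round 1 – newly marked: (q0,q1) [on 0: q1 vs q3, already marked]; (q0,q2) [on 0: q1 vs q3, already marked]; (q1,q4) [on 0: q3 vs q4, already marked]; (q2,q4) [on 0: q3 vs q4, already marked]
Round 2 – newly marked: (q0,q4) [on 0: q1 vs q4, already marked]
No further pairs can be marked.
(q1, q2) unmarked: δ(q1,0)=q3, δ(q2,0)=q3; δ(q1,1)=q4, δ(q2,1)=q4 → equivalent
Equivalent pairs: (q1, q2)

Final answer: Equivalent pairs: (q1, q2)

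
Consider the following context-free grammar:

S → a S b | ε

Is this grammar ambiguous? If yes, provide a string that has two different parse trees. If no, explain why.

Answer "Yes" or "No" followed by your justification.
At every step exactly one production applies: if the remaining string to generate is non-empty it starts with a and ends with b, forcing S → a S b; if it is empty, S → ε is forced. Hence each string a^n b^n has exactly one derivation (S → a S b applied n times, then S → ε) and one parse tree.

Final answer: No - the grammar is unambiguous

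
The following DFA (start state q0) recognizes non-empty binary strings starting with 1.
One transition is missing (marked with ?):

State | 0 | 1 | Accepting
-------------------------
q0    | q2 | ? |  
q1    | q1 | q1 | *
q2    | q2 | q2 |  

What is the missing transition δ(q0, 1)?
q1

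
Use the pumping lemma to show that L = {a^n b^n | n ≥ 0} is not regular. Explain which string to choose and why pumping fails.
Language: L = {a^n b^n | n ≥ 0} (equal numbers of a's followed by b's)
Step 1: Assume for contradiction that L is regular, with pumping length p.
Step 2: Choose s = a^p b^p. Then s ∈ L (it has p a's followed by p b's) and |s| ≥ p.
Step 3: Consider any decomposition s = xyz with |xy| ≤ p and |y| > 0. Since |xy| ≤ p and the first p symbols of s are all a's, y = a^k for some k with 1 ≤ k ≤ p.
Step 4: Pumping up (i = 2): xy²z = a^(p+k) b^p, which has more a's than b's, so xy²z ∉ L.
This contradicts the pumping lemma, so L is not regular.

Final answer: Choose s = a^p b^p. Since |xy| ≤ p, y = a^k with k ≥ 1. Then xy²z = a^(p+k) b^p ∉ L.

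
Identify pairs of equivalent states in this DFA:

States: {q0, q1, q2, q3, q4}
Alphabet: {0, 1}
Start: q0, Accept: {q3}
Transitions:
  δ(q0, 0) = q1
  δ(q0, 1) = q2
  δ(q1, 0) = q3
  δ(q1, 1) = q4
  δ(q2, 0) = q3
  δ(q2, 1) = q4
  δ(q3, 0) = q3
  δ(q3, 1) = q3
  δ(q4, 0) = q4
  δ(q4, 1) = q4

Using the table-filling algorithm:
Round 0 – mark pairs where exactly one state is accepting: (q0,q3), (q1,q3), (q2,q3), (q3,q4)
Round 1 – newly marked: (q0,q1) [on 0: q1 vs q3, already marked]; (q0,q2) [on 0: q1 vs q3, already marked]; (q1,q4) [on 0: q3 vs q4, already marked]; (q2,q4) [on 0: q3 vs q4, already marked]
Round 2 – newly marked: (q0,q4) [on 0: q1 vs q4, already marked]
No further pairs can be marked.
(q1, q2) unmarked: δ(q1,0)=q3, δ(q2,0)=q3; δ(q1,1)=q4, δ(q2,1)=q4 → equivalent
Equivalent pairs: (q1, q2)

Final answer: Equivalent pairs: (q1, q2)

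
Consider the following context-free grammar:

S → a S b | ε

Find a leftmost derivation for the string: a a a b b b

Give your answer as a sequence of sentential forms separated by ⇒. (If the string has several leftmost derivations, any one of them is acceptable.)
Start with S.
Step 1: the leftmost non-terminal is S; apply S → a S b:  a S b
Step 2: the leftmost non-terminal is S; apply S → a S b:  a a S b b
Step 3: the leftmost non-terminal is S; apply S → a S b:  a a a S b b b
Step 4: the leftmost non-terminal is S; apply S → ε:  a a a b b b

Final answer: S ⇒ a S b ⇒ a a S b b ⇒ a a a S b b b ⇒ a a a b b b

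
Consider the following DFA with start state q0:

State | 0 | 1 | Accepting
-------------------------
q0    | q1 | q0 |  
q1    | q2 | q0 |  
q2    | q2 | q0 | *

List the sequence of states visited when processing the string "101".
q0 → q0 → q1 → q0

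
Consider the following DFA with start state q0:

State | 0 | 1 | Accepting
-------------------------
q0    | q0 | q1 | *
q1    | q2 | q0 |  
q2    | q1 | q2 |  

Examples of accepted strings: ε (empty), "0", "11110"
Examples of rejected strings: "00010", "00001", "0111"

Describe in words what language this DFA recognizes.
binary numbers divisible by 3 (treating the string as a binary integer; leading zeros allowed, the empty string counts as 0)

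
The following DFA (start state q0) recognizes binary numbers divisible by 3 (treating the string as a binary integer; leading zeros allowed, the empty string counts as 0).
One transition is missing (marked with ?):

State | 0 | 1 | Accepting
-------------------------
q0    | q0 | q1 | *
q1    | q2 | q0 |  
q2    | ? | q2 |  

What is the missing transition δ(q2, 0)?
q1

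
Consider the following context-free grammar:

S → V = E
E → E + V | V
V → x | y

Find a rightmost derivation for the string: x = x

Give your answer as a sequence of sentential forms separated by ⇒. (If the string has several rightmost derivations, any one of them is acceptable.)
Start with S.
Step 1: the rightmost non-terminal is S; apply S → V = E:  V = E
Step 2: the rightmost non-terminal is E; apply E → V:  V = V
Step 3: the rightmost non-terminal is V; apply V → x:  V = x
Step 4: the rightmost non-terminal is V; apply V → x:  x = x

Final answer: S ⇒ V = E ⇒ V = V ⇒ V = x ⇒ x = x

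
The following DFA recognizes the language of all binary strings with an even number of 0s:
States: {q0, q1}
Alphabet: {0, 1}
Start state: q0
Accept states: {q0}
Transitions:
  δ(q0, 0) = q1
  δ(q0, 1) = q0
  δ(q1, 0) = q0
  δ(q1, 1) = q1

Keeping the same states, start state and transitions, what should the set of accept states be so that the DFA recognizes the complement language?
The DFA is complete (every state has a transition on every symbol), so the complement
is recognized by the same DFA with accepting and non-accepting states swapped.
Original accept states: {q0}
Complement accept states = All states - Original accept states
= {q0, q1} - {q0}
= {q1}
Complement language: strings with an ODD number of 0s

Final answer: {q1}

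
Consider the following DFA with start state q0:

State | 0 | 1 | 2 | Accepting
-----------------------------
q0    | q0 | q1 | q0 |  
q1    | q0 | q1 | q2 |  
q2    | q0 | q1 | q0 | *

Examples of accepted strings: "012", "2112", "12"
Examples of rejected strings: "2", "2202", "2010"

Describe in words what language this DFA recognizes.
strings over {0,1,2} ending with '12'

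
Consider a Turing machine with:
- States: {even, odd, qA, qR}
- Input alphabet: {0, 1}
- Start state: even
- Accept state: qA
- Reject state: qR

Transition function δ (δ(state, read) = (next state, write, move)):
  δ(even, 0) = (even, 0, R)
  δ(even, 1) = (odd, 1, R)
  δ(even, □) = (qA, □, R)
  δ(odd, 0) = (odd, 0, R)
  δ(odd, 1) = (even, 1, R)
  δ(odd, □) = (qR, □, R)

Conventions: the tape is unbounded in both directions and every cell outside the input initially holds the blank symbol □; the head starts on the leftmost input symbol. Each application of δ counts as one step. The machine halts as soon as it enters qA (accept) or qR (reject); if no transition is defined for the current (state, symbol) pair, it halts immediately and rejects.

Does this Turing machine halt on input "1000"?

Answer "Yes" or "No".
Step 0: [even]1000 (head at position 0)
Step 1: δ(even, 1) = (odd, 1, R)  ⊢  1[odd]000 (head at position 1)
Step 2: δ(odd, 0) = (odd, 0, R)  ⊢  10[odd]00 (head at position 2)
Step 3: δ(odd, 0) = (odd, 0, R)  ⊢  100[odd]0 (head at position 3)
Step 4: δ(odd, 0) = (odd, 0, R)  ⊢  1000[odd]□ (head at position 4)
Step 5: δ(odd, □) = (qR, □, R)  ⊢  1000□[qR]□ (head at position 5)
The machine is in qR, so it halts and rejects.
It halts after 5 steps.

Final answer: Yes - halts after 5 steps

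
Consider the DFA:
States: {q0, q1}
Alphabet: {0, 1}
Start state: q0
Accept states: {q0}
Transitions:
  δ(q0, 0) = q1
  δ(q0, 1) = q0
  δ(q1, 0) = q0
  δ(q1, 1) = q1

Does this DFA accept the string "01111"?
Processing string "01111":
  q0 --0--> q1
  q1 --1--> q1
  q1 --1--> q1
  q1 --1--> q1
  q1 --1--> q1
Final state: q1
Accept states: {q0}
q1 is not an accept state, so the string is rejected.

Final answer: No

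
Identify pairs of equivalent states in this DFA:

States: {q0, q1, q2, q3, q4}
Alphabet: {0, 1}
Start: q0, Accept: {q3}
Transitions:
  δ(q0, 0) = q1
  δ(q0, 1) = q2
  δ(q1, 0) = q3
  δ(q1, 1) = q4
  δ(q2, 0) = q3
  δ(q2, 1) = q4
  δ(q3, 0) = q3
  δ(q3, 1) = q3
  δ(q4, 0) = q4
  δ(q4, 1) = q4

Using the table-filling algorithm:
Round 0 – mark pairs where exactly one state is accepting: (q0,q3), (q1,q3), (q2,q3), (q3,q4)
Round 1 – newly marked: (q0,q1) [on 0: q1 vs q3, already marked]; (q0,q2) [on 0: q1 vs q3, already marked]; (q1,q4) [on 0: q3 vs q4, already marked]; (q2,q4) [on 0: q3 vs q4, already marked]
Round 2 – newly marked: (q0,q4) [on 0: q1 vs q4, already marked]
No further pairs can be marked.
(q1, q2) unmarked: δ(q1,0)=q3, δ(q2,0)=q3; δ(q1,1)=q4, δ(q2,1)=q4 → equivalent
Equivalent pairs: (q1, q2)

Final answer: Equivalent pairs: (q1, q2)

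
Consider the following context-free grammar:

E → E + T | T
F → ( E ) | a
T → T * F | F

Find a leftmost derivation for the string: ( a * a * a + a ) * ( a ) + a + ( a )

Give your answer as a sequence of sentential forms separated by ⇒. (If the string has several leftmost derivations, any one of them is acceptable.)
Start with E.
Step 1: the leftmost non-terminal is E; apply E → E + T:  E + T
Step 2: the leftmost non-terminal is E; apply E → E + T:  E + T + T
Step 3: the leftmost non-terminal is E; apply E → T:  T + T + T
Step 4: the leftmost non-terminal is T; apply T → T * F:  T * F + T + T
Step 5: the leftmost non-terminal is T; apply T → F:  F * F + T + T
Step 6: the leftmost non-terminal is F; apply F → ( E ):  ( E ) * F + T + T
Step 7: the leftmost non-terminal is E; apply E → E + T:  ( E + T ) * F + T + T
Step 8: the leftmost non-terminal is E; apply E → T:  ( T + T ) * F + T + T
Step 9: the leftmost non-terminal is T; apply T → T * F:  ( T * F + T ) * F + T + T
Step 10: the leftmost non-terminal is T; apply T → T * F:  ( T * F * F + T ) * F + T + T
Step 11: the leftmost non-terminal is T; apply T → F:  ( F * F * F + T ) * F + T + T
Step 12: the leftmost non-terminal is F; apply F → a:  ( a * F * F + T ) * F + T + T
Step 13: the leftmost non-terminal is F; apply F → a:  ( a * a * F + T ) * F + T + T
Step 14: the leftmost non-terminal is F; apply F → a:  ( a * a * a + T ) * F + T + T
Step 15: the leftmost non-terminal is T; apply T → F:  ( a * a * a + F ) * F + T + T
Step 16: the leftmost non-terminal is F; apply F → a:  ( a * a * a + a ) * F + T + T
Step 17: the leftmost non-terminal is F; apply F → ( E ):  ( a * a * a + a ) * ( E ) + T + T
Step 18: the leftmost non-terminal is E; apply E → T:  ( a * a * a + a ) * ( T ) + T + T
Step 19: the leftmost non-terminal is T; apply T → F:  ( a * a * a + a ) * ( F ) + T + T
Step 20: the leftmost non-terminal is F; apply F → a:  ( a * a * a + a ) * ( a ) + T + T
Step 21: the leftmost non-terminal is T; apply T → F:  ( a * a * a + a ) * ( a ) + F + T
Step 22: the leftmost non-terminal is F; apply F → a:  ( a * a * a + a ) * ( a ) + a + T
Step 23: the leftmost non-terminal is T; apply T → F:  ( a * a * a + a ) * ( a ) + a + F
Step 24: the leftmost non-terminal is F; apply F → ( E ):  ( a * a * a + a ) * ( a ) + a + ( E )
Step 25: the leftmost non-terminal is E; apply E → T:  ( a * a * a + a ) * ( a ) + a + ( T )
Step 26: the leftmost non-terminal is T; apply T → F:  ( a * a * a + a ) * ( a ) + a + ( F )
Step 27: the leftmost non-terminal is F; apply F → a:  ( a * a * a + a ) * ( a ) + a + ( a )

Final answer: E ⇒ E + T ⇒ E + T + T ⇒ T + T + T ⇒ T * F + T + T ⇒ F * F + T + T ⇒ ( E ) * F + T + T ⇒ ( E + T ) * F + T + T ⇒ ( T + T ) * F + T + T ⇒ ( T * F + T ) * F + T + T ⇒ ( T * F * F + T ) * F + T + T ⇒ ( F * F * F + T ) * F + T + T ⇒ ( a * F * F + T ) * F + T + T ⇒ ( a * a * F + T ) * F + T + T ⇒ ( a * a * a + T ) * F + T + T ⇒ ( a * a * a + F ) * F + T + T ⇒ ( a * a * a + a ) * F + T + T ⇒ ( a * a * a + a ) * ( E ) + T + T ⇒ ( a * a * a + a ) * ( T ) + T + T ⇒ ( a * a * a + a ) * ( F ) + T + T ⇒ ( a * a * a + a ) * ( a ) + T + T ⇒ ( a * a * a + a ) * ( a ) + F + T ⇒ ( a * a * a + a ) * ( a ) + a + T ⇒ ( a * a * a + a ) * ( a ) + a + F ⇒ ( a * a * a + a ) * ( a ) + a + ( E ) ⇒ ( a * a * a + a ) * ( a ) + a + ( T ) ⇒ ( a * a * a + a ) * ( a ) + a + ( F ) ⇒ ( a * a * a + a ) * ( a ) + a + ( a )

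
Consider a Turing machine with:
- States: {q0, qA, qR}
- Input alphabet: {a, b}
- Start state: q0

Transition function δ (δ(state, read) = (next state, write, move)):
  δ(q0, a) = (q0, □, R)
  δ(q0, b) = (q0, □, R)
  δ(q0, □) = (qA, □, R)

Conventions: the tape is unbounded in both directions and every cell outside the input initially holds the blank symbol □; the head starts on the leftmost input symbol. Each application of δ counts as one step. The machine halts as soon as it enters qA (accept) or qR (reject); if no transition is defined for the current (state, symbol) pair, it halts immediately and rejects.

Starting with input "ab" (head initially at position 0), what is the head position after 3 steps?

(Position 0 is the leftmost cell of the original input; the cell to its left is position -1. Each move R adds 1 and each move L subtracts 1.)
Step 0: [q0]ab (head at position 0)
Step 1: δ(q0, a) = (q0, □, R)  ⊢  □[q0]b (head at position 1)
Step 2: δ(q0, b) = (q0, □, R)  ⊢  □□[q0]□ (head at position 2)
Step 3: δ(q0, □) = (qA, □, R)  ⊢  □□□[qA]□ (head at position 3)
Head position after 3 steps: 3

Final answer: Position 3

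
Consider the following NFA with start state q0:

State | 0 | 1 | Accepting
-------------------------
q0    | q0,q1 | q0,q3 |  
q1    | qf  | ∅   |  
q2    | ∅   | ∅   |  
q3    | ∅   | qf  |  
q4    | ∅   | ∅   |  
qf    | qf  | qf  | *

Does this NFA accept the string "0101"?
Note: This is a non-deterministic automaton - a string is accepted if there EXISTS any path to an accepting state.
Track the set of states the NFA could be in: start {q0}
Read '0': {q0} → {q0, q1}
Read '1': {q0, q1} → {q0, q3}
Read '0': {q0, q3} → {q0, q1}
Read '1': {q0, q1} → {q0, q3}
Final set {q0, q3} contains no accepting state → rejected.

Final answer: No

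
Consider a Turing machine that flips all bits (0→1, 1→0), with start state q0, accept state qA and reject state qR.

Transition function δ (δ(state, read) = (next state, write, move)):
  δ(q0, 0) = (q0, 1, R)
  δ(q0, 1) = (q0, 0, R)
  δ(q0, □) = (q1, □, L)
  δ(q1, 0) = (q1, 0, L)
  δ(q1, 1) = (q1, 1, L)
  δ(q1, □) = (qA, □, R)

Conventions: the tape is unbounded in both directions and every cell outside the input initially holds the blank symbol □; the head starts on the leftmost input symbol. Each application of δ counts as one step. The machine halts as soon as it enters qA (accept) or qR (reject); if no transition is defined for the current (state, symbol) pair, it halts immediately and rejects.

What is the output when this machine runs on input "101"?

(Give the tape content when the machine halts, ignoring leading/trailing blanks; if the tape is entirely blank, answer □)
Step 0: [q0]101 (head at position 0)
Step 1: δ(q0, 1) = (q0, 0, R)  ⊢  0[q0]01 (head at position 1)
Step 2: δ(q0, 0) = (q0, 1, R)  ⊢  01[q0]1 (head at position 2)
Step 3: δ(q0, 1) = (q0, 0, R)  ⊢  010[q0]□ (head at position 3)
Step 4: δ(q0, □) = (q1, □, L)  ⊢  01[q1]0□ (head at position 2)
Step 5: δ(q1, 0) = (q1, 0, L)  ⊢  0[q1]10□ (head at position 1)
Step 6: δ(q1, 1) = (q1, 1, L)  ⊢  [q1]010□ (head at position 0)
Step 7: δ(q1, 0) = (q1, 0, L)  ⊢  [q1]□010□ (head at position -1)
Step 8: δ(q1, □) = (qA, □, R)  ⊢  □[qA]010□ (head at position 0)
The machine is in qA, so it halts and accepts.
Tape content when halted (ignoring surrounding blanks): 010

Final answer: Output: 010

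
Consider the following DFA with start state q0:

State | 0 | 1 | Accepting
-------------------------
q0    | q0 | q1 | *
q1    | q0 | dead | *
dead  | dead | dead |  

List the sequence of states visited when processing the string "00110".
q0 → q0 → q0 → q1 → dead → dead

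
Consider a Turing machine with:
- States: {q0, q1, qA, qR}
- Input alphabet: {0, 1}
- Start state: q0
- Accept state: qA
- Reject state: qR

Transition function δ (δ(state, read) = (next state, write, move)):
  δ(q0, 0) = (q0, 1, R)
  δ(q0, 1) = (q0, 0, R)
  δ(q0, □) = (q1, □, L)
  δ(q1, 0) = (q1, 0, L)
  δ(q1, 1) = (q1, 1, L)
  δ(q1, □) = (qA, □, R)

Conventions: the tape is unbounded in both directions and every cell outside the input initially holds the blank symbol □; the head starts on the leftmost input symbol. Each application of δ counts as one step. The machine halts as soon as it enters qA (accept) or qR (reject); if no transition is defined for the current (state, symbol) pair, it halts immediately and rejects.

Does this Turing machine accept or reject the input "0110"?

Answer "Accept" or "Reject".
Step 0: [q0]0110 (head at position 0)
Step 1: δ(q0, 0) = (q0, 1, R)  ⊢  1[q0]110 (head at position 1)
Step 2: δ(q0, 1) = (q0, 0, R)  ⊢  10[q0]10 (head at position 2)
Step 3: δ(q0, 1) = (q0, 0, R)  ⊢  100[q0]0 (head at position 3)
Step 4: δ(q0, 0) = (q0, 1, R)  ⊢  1001[q0]□ (head at position 4)
Step 5: δ(q0, □) = (q1, □, L)  ⊢  100[q1]1□ (head at position 3)
Step 6: δ(q1, 1) = (q1, 1, L)  ⊢  10[q1]01□ (head at position 2)
Step 7: δ(q1, 0) = (q1, 0, L)  ⊢  1[q1]001□ (head at position 1)
Step 8: δ(q1, 0) = (q1, 0, L)  ⊢  [q1]1001□ (head at position 0)
Step 9: δ(q1, 1) = (q1, 1, L)  ⊢  [q1]□1001□ (head at position -1)
Step 10: δ(q1, □) = (qA, □, R)  ⊢  □[qA]1001□ (head at position 0)
The machine is in qA, so it halts and accepts.

Final answer: Accept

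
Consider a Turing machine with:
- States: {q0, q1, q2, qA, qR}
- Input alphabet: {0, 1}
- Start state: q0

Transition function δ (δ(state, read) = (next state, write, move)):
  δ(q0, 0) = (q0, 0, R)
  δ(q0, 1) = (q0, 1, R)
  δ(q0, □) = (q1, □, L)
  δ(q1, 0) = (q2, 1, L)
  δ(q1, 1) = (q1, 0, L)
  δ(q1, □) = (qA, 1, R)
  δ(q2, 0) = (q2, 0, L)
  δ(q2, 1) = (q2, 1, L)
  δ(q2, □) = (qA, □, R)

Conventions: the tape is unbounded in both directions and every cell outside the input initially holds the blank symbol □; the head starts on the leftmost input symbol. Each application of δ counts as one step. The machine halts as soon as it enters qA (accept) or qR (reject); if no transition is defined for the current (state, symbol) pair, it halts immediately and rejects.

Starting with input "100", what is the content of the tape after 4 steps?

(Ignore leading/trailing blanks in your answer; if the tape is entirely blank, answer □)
Step 0: [q0]100 (head at position 0)
Step 1: δ(q0, 1) = (q0, 1, R)  ⊢  1[q0]00 (head at position 1)
Step 2: δ(q0, 0) = (q0, 0, R)  ⊢  10[q0]0 (head at position 2)
Step 3: δ(q0, 0) = (q0, 0, R)  ⊢  100[q0]□ (head at position 3)
Step 4: δ(q0, □) = (q1, □, L)  ⊢  10[q1]0□ (head at position 2)
Tape after 4 steps (ignoring surrounding blanks): 100

Final answer: Tape: 100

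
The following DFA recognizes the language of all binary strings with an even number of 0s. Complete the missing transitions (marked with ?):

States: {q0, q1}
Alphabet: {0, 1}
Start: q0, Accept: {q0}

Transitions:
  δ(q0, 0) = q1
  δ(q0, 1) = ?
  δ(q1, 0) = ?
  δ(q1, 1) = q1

What each state remembers (consistent with the given transitions and accept states):
  q0: an even number of 0s has been read so far
  q1: an odd number of 0s has been read so far
Filling in the missing entries:
  δ(q0, 1): in q0 (an even number of 0s has been read so far), after reading 1 we have: an even number of 0s has been read so far → q0
  δ(q1, 0): in q1 (an odd number of 0s has been read so far), after reading 0 we have: an even number of 0s has been read so far → q0

Final answer: δ(q0, 1) = q0; δ(q1, 0) = q0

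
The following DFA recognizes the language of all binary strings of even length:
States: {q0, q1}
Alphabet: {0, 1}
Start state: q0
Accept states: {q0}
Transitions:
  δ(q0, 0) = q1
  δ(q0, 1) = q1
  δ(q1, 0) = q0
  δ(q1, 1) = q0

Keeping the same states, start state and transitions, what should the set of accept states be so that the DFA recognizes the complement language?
The DFA is complete (every state has a transition on every symbol), so the complement
is recognized by the same DFA with accepting and non-accepting states swapped.
Original accept states: {q0}
Complement accept states = All states - Original accept states
= {q0, q1} - {q0}
= {q1}
Complement language: strings of ODD length

Final answer: {q1}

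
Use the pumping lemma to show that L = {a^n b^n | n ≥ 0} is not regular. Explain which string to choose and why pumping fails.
Language: L = {a^n b^n | n ≥ 0} (equal numbers of a's followed by b's)
Step 1: Assume for contradiction that L is regular, with pumping length p.
Step 2: Choose s = a^p b^p. Then s ∈ L (it has p a's followed by p b's) and |s| ≥ p.
Step 3: Consider any decomposition s = xyz with |xy| ≤ p and |y| > 0. Since |xy| ≤ p and the first p symbols of s are all a's, y = a^k for some k with 1 ≤ k ≤ p.
Step 4: Pumping up (i = 2): xy²z = a^(p+k) b^p, which has more a's than b's, so xy²z ∉ L.
This contradicts the pumping lemma, so L is not regular.

Final answer: Choose s = a^p b^p. Since |xy| ≤ p, y = a^k with k ≥ 1. Then xy²z = a^(p+k) b^p ∉ L.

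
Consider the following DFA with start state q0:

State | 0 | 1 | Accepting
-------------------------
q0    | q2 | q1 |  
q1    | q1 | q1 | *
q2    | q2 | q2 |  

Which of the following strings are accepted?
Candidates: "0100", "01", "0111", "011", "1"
"0100": q0 → q2 → q2 → q2 → q2; q2 is not accepting → rejected
"01": q0 → q2 → q2; q2 is not accepting → rejected
"0111": q0 → q2 → q2 → q2 → q2; q2 is not accepting → rejected
"011": q0 → q2 → q2 → q2; q2 is not accepting → rejected
"1": q0 → q1; q1 is accepting → accepted

Final answer: "1"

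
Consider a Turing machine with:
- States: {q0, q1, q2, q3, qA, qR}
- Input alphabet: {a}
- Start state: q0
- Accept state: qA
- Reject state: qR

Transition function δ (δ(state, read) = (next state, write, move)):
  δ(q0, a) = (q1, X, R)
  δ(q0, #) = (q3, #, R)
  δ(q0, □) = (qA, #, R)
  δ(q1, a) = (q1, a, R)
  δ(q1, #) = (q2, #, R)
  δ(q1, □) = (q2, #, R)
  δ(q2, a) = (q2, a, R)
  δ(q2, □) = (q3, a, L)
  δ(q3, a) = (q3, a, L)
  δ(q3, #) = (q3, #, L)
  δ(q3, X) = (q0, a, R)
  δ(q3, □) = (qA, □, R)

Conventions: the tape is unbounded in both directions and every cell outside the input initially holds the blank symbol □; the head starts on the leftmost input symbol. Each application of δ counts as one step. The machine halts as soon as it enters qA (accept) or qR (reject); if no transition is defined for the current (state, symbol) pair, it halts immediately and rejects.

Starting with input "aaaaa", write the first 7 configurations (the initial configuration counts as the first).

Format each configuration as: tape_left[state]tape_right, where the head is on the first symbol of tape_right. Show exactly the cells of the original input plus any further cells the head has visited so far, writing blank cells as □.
Step 0: [q0]aaaaa (head at position 0)
Step 1: δ(q0, a) = (q1, X, R)  ⊢  X[q1]aaaa (head at position 1)
Step 2: δ(q1, a) = (q1, a, R)  ⊢  Xa[q1]aaa (head at position 2)
Step 3: δ(q1, a) = (q1, a, R)  ⊢  Xaa[q1]aa (head at position 3)
Step 4: δ(q1, a) = (q1, a, R)  ⊢  Xaaa[q1]a (head at position 4)
Step 5: δ(q1, a) = (q1, a, R)  ⊢  Xaaaa[q1]□ (head at position 5)
Step 6: δ(q1, □) = (q2, #, R)  ⊢  Xaaaa#[q2]□ (head at position 6)

Final answer: [q0]aaaaa ⊢ X[q1]aaaa ⊢ Xa[q1]aaa ⊢ Xaa[q1]aa ⊢ Xaaa[q1]a ⊢ Xaaaa[q1]□ ⊢ Xaaaa#[q2]□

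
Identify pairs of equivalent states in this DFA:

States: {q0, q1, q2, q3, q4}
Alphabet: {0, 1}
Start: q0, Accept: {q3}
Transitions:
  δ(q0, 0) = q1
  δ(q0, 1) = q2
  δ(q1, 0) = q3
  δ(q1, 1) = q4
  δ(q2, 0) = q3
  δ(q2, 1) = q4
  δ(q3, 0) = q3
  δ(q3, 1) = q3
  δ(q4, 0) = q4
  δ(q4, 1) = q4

Using the table-filling algorithm:
Round 0 – mark pairs where exactly one state is accepting: (q0,q3), (q1,q3), (q2,q3), (q3,q4)
Round 1 – newly marked: (q0,q1) [on 0: q1 vs q3, already marked]; (q0,q2) [on 0: q1 vs q3, already marked]; (q1,q4) [on 0: q3 vs q4, already marked]; (q2,q4) [on 0: q3 vs q4, already marked]
Round 2 – newly marked: (q0,q4) [on 0: q1 vs q4, already marked]
No further pairs can be marked.
(q1, q2) unmarked: δ(q1,0)=q3, δ(q2,0)=q3; δ(q1,1)=q4, δ(q2,1)=q4 → equivalent
Equivalent pairs: (q1, q2)

Final answer: Equivalent pairs: (q1, q2)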